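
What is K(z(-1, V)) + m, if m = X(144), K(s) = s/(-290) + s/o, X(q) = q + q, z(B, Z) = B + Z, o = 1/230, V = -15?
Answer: -491832/145 ≈ -3391.9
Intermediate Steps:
o = 1/230 ≈ 0.0043478
X(q) = 2*q
K(s) = 66699*s/290 (K(s) = s/(-290) + s/(1/230) = s*(-1/290) + s*230 = -s/290 + 230*s = 66699*s/290)
m = 288 (m = 2*144 = 288)
K(z(-1, V)) + m = 66699*(-1 - 15)/290 + 288 = (66699/290)*(-16) + 288 = -533592/145 + 288 = -491832/145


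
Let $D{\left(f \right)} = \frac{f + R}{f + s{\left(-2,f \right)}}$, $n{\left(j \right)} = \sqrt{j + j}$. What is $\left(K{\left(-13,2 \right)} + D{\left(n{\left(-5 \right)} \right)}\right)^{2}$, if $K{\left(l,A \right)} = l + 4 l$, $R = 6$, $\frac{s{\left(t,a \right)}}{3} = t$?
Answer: $\frac{8 \left(3168 \sqrt{10} + 7241 i\right)}{6 \sqrt{10} + 13 i} \approx 4298.1 + 108.18 i$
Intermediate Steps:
$s{\left(t,a \right)} = 3 t$
$K{\left(l,A \right)} = 5 l$
$n{\left(j \right)} = \sqrt{2} \sqrt{j}$ ($n{\left(j \right)} = \sqrt{2 j} = \sqrt{2} \sqrt{j}$)
$D{\left(f \right)} = \frac{6 + f}{-6 + f}$ ($D{\left(f \right)} = \frac{f + 6}{f + 3 \left(-2\right)} = \frac{6 + f}{f - 6} = \frac{6 + f}{-6 + f}$)
$\left(K{\left(-13,2 \right)} + D{\left(n{\left(-5 \right)} \right)}\right)^{2} = \left(5 \left(-13\right) + \frac{6 + \sqrt{2} \sqrt{-5}}{-6 + \sqrt{2} \sqrt{-5}}\right)^{2} = \left(-65 + \frac{6 + \sqrt{2} i \sqrt{5}}{-6 + \sqrt{2} i \sqrt{5}}\right)^{2} = \left(-65 + \frac{6 + i \sqrt{10}}{-6 + i \sqrt{10}}\right)^{2}$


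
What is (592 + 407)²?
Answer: 998001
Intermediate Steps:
(592 + 407)² = 999² = 998001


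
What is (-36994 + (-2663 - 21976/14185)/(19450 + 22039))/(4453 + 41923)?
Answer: -21771800872841/27293271460840 ≈ -0.79770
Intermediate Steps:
(-36994 + (-2663 - 21976/14185)/(19450 + 22039))/(4453 + 41923) = (-36994 + (-2663 - 21976*1/14185)/41489)/46376 = (-36994 + (-2663 - 21976/14185)*(1/41489))*(1/46376) = (-36994 - 37796631/14185*1/41489)*(1/46376) = (-36994 - 37796631/588521465)*(1/46376) = -21771800872841/588521465*1/46376 = -21771800872841/27293271460840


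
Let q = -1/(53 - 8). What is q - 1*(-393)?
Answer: 17684/45 ≈ 392.98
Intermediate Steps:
q = -1/45 ≈ -0.022222
q - 1*(-393) = -1/45 - 1*(-393) = -1/45 + 393 = 17684/45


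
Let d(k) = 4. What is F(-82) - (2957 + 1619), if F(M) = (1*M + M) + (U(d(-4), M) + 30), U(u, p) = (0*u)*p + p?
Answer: -4792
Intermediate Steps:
U(u, p) = p (U(u, p) = 0*p + p = 0 + p = p)
F(M) = 30 + 3*M (F(M) = (1*M + M) + (M + 30) = (M + M) + (30 + M) = 2*M + (30 + M) = 30 + 3*M)
F(-82) - (2957 + 1619) = (30 + 3*(-82)) - (2957 + 1619) = (30 - 246) - 1*4576 = -216 - 4576 = -4792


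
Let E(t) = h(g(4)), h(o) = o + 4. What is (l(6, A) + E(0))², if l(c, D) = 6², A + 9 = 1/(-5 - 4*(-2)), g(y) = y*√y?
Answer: 2304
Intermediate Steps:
g(y) = y^(3/2)
A = -26/3 (A = -9 + 1/(-5 - 4*(-2)) = -9 + 1/(-5 + 8) = -9 + 1/3 = -9 + ⅓ = -26/3 ≈ -8.6667)
l(c, D) = 36
h(o) = 4 + o
E(t) = 12 (E(t) = 4 + 4^(3/2) = 4 + 8 = 12)
(l(6, A) + E(0))² = (36 + 12)² = 48² = 2304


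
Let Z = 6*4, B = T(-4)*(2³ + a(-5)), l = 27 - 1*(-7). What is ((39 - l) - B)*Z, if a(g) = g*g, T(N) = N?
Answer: 3288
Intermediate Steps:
a(g) = g²
l = 34 (l = 27 + 7 = 34)
B = -132 (B = -4*(2³ + (-5)²) = -4*(8 + 25) = -4*33 = -132)
Z = 24
((39 - l) - B)*Z = ((39 - 1*34) - 1*(-132))*24 = ((39 - 34) + 132)*24 = (5 + 132)*24 = 137*24 = 3288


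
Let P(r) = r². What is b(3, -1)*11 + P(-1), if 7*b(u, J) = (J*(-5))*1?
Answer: 62/7 ≈ 8.8571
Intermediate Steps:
b(u, J) = -5*J/7 (b(u, J) = ((J*(-5))*1)/7 = (-5*J*1)/7 = (-5*J)/7 = -5*J/7)
b(3, -1)*11 + P(-1) = -5/7*(-1)*11 + (-1)² = (5/7)*11 + 1 = 55/7 + 1 = 62/7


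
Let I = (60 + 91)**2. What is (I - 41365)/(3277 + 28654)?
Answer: -18564/31931 ≈ -0.58138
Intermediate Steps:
I = 22801 (I = 151**2 = 22801)
(I - 41365)/(3277 + 28654) = (22801 - 41365)/(3277 + 28654) = -18564/31931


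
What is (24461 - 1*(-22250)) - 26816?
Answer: 19895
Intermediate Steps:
(24461 - 1*(-22250)) - 26816 = (24461 + 22250) - 26816 = 46711 - 26816 = 19895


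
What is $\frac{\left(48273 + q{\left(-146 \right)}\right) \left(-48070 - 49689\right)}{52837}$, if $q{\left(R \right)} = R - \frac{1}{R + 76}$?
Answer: $- \frac{329339415269}{3698590} \approx -89045.0$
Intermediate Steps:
$q{\left(R \right)} = R - \frac{1}{76 + R}$
$\frac{\left(48273 + q{\left(-146 \right)}\right) \left(-48070 - 49689\right)}{52837} = \frac{\left(48273 + \frac{-1 + \left(-146\right)^{2} + 76 \left(-146\right)}{76 - 146}\right) \left(-48070 - 49689\right)}{52837} = \left(48273 + \frac{-1 + 21316 - 11096}{-70}\right) \left(-97759\right) \frac{1}{52837} = \left(48273 - \frac{10219}{70}\right) \left(-97759\right) \frac{1}{52837} = \frac{3368891}{70} \left(-97759\right) \frac{1}{52837} = \left(- \frac{329339415269}{70}\right) \frac{1}{52837} = - \frac{329339415269}{3698590}$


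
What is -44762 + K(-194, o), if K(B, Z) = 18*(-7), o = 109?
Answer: -44888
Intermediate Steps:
K(B, Z) = -126
-44762 + K(-194, o) = -44762 - 126 = -44888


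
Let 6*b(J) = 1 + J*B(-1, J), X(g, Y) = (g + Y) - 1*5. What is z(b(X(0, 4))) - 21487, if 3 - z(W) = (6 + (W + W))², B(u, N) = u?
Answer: -193756/9 ≈ -21528.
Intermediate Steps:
X(g, Y) = -5 + Y + g (X(g, Y) = (Y + g) - 5 = -5 + Y + g)
b(J) = ⅙ - J/6 (b(J) = (1 + J*(-1))/6 = (1 - J)/6 = ⅙ - J/6)
z(W) = 3 - (6 + 2*W)² (z(W) = 3 - (6 + (W + W))² = 3 - (6 + 2*W)²)
z(b(X(0, 4))) - 21487 = (3 - 4*(3 + (⅙ - (-5 + 4 + 0)/6))²) - 21487 = (3 - 4*(3 + (⅙ - ⅙*(-1)))²) - 21487 = (3 - 4*(3 + (⅙ + ⅙))²) - 21487 = (3 - 4*(3 + ⅓)²) - 21487 = (3 - 4*(10/3)²) - 21487 = (3 - 4*100/9) - 21487 = (3 - 400/9) - 21487 = -373/9 - 21487 = -193756/9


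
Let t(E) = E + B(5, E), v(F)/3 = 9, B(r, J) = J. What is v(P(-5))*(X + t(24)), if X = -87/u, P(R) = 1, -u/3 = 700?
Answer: 907983/700 ≈ 1297.1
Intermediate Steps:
u = -2100 (u = -3*700 = -2100)
v(F) = 27 (v(F) = 3*9 = 27)
X = 29/700 (X = -87/(-2100) = -87*(-1/2100) = 29/700 ≈ 0.041429)
t(E) = 2*E (t(E) = E + E = 2*E)
v(P(-5))*(X + t(24)) = 27*(29/700 + 2*24) = 27*(29/700 + 48) = 27*(33629/700) = 907983/700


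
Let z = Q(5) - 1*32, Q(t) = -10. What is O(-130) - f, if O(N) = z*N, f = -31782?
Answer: 37242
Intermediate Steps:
z = -42 (z = -10 - 1*32 = -10 - 32 = -42)
O(N) = -42*N
O(-130) - f = -42*(-130) - 1*(-31782) = 5460 + 31782 = 37242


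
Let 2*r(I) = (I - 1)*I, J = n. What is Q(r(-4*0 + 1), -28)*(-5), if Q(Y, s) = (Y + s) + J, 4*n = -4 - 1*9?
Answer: 625/4 ≈ 156.25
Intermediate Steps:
n = -13/4 (n = (-4 - 1*9)/4 = (-4 - 9)/4 = (¼)*(-13) = -13/4 ≈ -3.2500)
J = -13/4 ≈ -3.2500
r(I) = I*(-1 + I)/2 (r(I) = ((I - 1)*I)/2 = ((-1 + I)*I)/2 = (I*(-1 + I))/2 = I*(-1 + I)/2)
Q(Y, s) = -13/4 + Y + s (Q(Y, s) = (Y + s) - 13/4 = -13/4 + Y + s)
Q(r(-4*0 + 1), -28)*(-5) = (-13/4 + (-4*0 + 1)*(-1 + (-4*0 + 1))/2 - 28)*(-5) = (-13/4 + (0 + 1)*(-1 + (0 + 1))/2 - 28)*(-5) = (-13/4 + (½)*1*(-1 + 1) - 28)*(-5) = (-13/4 + (½)*1*0 - 28)*(-5) = (-13/4 + 0 - 28)*(-5) = -125/4*(-5) = 625/4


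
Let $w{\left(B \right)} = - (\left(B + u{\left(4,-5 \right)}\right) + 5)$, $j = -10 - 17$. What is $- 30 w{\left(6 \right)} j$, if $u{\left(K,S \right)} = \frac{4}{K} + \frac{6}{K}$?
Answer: $-10935$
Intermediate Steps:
$j = -27$ ($j = -10 - 17 = -27$)
$u{\left(K,S \right)} = \frac{10}{K}$
$w{\left(B \right)} = - \frac{15}{2} - B$ ($w{\left(B \right)} = - (\left(B + \frac{10}{4}\right) + 5) = - (\left(B + 10 \cdot \frac{1}{4}\right) + 5) = - (\left(B + \frac{5}{2}\right) + 5) = - (\left(\frac{5}{2} + B\right) + 5) = - (\frac{15}{2} + B) = - \frac{15}{2} - B$)
$- 30 w{\left(6 \right)} j = - 30 \left(- \frac{15}{2} - 6\right) \left(-27\right) = \left(-30\right) \left(- \frac{27}{2}\right) \left(-27\right) = 405 \left(-27\right) = -10935$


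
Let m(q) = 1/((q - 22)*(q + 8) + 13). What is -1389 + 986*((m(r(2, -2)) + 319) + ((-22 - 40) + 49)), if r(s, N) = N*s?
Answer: 27328771/91 ≈ 3.0032e+5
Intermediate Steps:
m(q) = 1/(13 + (-22 + q)*(8 + q)) (m(q) = 1/((-22 + q)*(8 + q) + 13) = 1/(13 + (-22 + q)*(8 + q)))
-1389 + 986*((m(r(2, -2)) + 319) + ((-22 - 40) + 49)) = -1389 + 986*((1/(-163 + (-2*2)² - (-28)*2) + 319) + ((-22 - 40) + 49)) = -1389 + 986*((1/(-163 + (-4)² - 14*(-4)) + 319) + (-62 + 49)) = -1389 + 986*((1/(-163 + 16 + 56) + 319) - 13) = -1389 + 986*((1/(-91) + 319) - 13) = -1389 + 986*((-1/91 + 319) - 13) = -1389 + 986*(29028/91 - 13) = -1389 + 986*(27845/91) = -1389 + 27455170/91 = 27328771/91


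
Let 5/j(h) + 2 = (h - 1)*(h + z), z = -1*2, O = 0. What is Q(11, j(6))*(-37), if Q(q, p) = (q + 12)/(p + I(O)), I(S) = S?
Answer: -15318/5 ≈ -3063.6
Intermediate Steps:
z = -2
j(h) = 5/(-2 + (-1 + h)*(-2 + h)) (j(h) = 5/(-2 + (h - 1)*(h - 2)) = 5/(-2 + (-1 + h)*(-2 + h)))
Q(q, p) = (12 + q)/p (Q(q, p) = (q + 12)/(p + 0) = (12 + q)/p)
Q(11, j(6))*(-37) = ((12 + 11)/((5/(6*(-3 + 6)))))*(-37) = (23/(5*(⅙)/3))*(-37) = (23/(5*(⅙)*(⅓)))*(-37) = (23/(5/18))*(-37) = ((18/5)*23)*(-37) = (414/5)*(-37) = -15318/5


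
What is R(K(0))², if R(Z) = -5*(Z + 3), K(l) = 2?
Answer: 625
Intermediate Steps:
R(Z) = -15 - 5*Z (R(Z) = -5*(3 + Z) = -15 - 5*Z)
R(K(0))² = (-15 - 5*2)² = (-15 - 10)² = (-25)² = 625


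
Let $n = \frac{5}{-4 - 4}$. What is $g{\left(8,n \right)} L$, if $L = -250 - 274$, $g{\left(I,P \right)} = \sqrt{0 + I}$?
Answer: $- 1048 \sqrt{2} \approx -1482.1$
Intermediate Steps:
$n = - \frac{5}{8}$ ($n = \frac{5}{-4 - 4} = \frac{5}{-8} = 5 \left(- \frac{1}{8}\right) = - \frac{5}{8} \approx -0.625$)
$g{\left(I,P \right)} = \sqrt{I}$
$L = -524$ ($L = -250 - 274 = -524$)
$g{\left(8,n \right)} L = \sqrt{8} \left(-524\right) = 2 \sqrt{2} \left(-524\right) = - 1048 \sqrt{2}$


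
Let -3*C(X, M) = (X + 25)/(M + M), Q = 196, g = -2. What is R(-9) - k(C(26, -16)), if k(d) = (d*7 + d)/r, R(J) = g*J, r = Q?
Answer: 14095/784 ≈ 17.978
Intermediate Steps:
r = 196
C(X, M) = -(25 + X)/(6*M) (C(X, M) = -(X + 25)/(3*(M + M)) = -(25 + X)/(3*(2*M)) = -(25 + X)*1/(2*M)/3 = -(25 + X)/(6*M))
R(J) = -2*J
k(d) = 2*d/49 (k(d) = (d*7 + d)/196 = (7*d + d)*(1/196) = (8*d)*(1/196) = 2*d/49)
R(-9) - k(C(26, -16)) = -2*(-9) - 2*(1/6)*(-25 - 1*26)/(-16)/49 = 18 - 2*(1/6)*(-1/16)*(-25 - 26)/49 = 18 - 2*(1/6)*(-1/16)*(-51)/49 = 18 - 2*17/(49*32) = 18 - 1*17/784 = 18 - 17/784 = 14095/784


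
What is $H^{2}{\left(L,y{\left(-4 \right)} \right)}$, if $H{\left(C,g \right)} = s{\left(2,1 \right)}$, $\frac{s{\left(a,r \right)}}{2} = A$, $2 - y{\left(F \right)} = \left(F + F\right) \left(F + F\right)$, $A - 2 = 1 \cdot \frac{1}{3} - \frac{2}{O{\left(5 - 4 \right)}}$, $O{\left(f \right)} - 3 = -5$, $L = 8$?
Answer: $\frac{400}{9} \approx 44.444$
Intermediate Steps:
$O{\left(f \right)} = -2$ ($O{\left(f \right)} = 3 - 5 = -2$)
$A = \frac{10}{3}$ ($A = 2 + \left(1 \cdot \frac{1}{3} - \frac{2}{-2}\right) = 2 + \left(1 \cdot \frac{1}{3} - -1\right) = 2 + \left(\frac{1}{3} + 1\right) = 2 + \frac{4}{3} = \frac{10}{3} \approx 3.3333$)
$y{\left(F \right)} = 2 - 4 F^{2}$ ($y{\left(F \right)} = 2 - \left(F + F\right) \left(F + F\right) = 2 - 2 F 2 F = 2 - 4 F^{2}$)
$s{\left(a,r \right)} = \frac{20}{3}$ ($s{\left(a,r \right)} = 2 \cdot \frac{10}{3} = \frac{20}{3}$)
$H{\left(C,g \right)} = \frac{20}{3}$
$H^{2}{\left(L,y{\left(-4 \right)} \right)} = \left(\frac{20}{3}\right)^{2} = \frac{400}{9}$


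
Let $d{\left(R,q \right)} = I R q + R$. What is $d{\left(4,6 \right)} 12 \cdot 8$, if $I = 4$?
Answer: $9600$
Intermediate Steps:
$d{\left(R,q \right)} = R + 4 R q$ ($d{\left(R,q \right)} = 4 R q + R = R + 4 R q$)
$d{\left(4,6 \right)} 12 \cdot 8 = 4 \left(1 + 4 \cdot 6\right) 12 \cdot 8 = 4 \left(1 + 24\right) 12 \cdot 8 = 4 \cdot 25 \cdot 12 \cdot 8 = 100 \cdot 12 \cdot 8 = 1200 \cdot 8 = 9600$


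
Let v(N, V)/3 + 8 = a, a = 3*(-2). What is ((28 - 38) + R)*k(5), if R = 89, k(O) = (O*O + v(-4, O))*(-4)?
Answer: 5372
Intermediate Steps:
a = -6
v(N, V) = -42 (v(N, V) = -24 + 3*(-6) = -24 - 18 = -42)
k(O) = 168 - 4*O**2 (k(O) = (O*O - 42)*(-4) = (O**2 - 42)*(-4) = (-42 + O**2)*(-4) = 168 - 4*O**2)
((28 - 38) + R)*k(5) = ((28 - 38) + 89)*(168 - 4*5**2) = (-10 + 89)*(168 - 4*25) = 79*(168 - 100) = 79*68 = 5372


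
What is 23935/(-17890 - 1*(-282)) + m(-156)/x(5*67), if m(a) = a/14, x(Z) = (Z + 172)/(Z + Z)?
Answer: -25772805/1602328 ≈ -16.085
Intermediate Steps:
x(Z) = (172 + Z)/(2*Z) (x(Z) = (172 + Z)/((2*Z)) = (172 + Z)*(1/(2*Z)) = (172 + Z)/(2*Z))
m(a) = a/14 (m(a) = a*(1/14) = a/14)
23935/(-17890 - 1*(-282)) + m(-156)/x(5*67) = 23935/(-17890 - 1*(-282)) + ((1/14)*(-156))/(((172 + 5*67)/(2*((5*67))))) = 23935/(-17890 + 282) - 78*670/(172 + 335)/7 = 23935/(-17608) - 78/(7*((½)*(1/335)*507)) = 23935*(-1/17608) - 78/(7*507/670) = -23935/17608 - 78/7*670/507 = -23935/17608 - 1340/91 = -25772805/1602328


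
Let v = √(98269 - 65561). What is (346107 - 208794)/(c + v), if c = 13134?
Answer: 901734471/86234624 - 137313*√8177/86234624 ≈ 10.313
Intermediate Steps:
v = 2*√8177 (v = √32708 = 2*√8177 ≈ 180.85)
(346107 - 208794)/(c + v) = (346107 - 208794)/(13134 + 2*√8177) = 137313/(13134 + 2*√8177)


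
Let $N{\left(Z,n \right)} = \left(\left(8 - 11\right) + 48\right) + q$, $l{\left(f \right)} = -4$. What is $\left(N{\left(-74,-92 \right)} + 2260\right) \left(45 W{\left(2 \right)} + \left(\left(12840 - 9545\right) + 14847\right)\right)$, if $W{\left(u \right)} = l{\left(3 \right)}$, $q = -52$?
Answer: $40468386$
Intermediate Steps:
$W{\left(u \right)} = -4$
$N{\left(Z,n \right)} = -7$ ($N{\left(Z,n \right)} = \left(\left(8 - 11\right) + 48\right) - 52 = \left(-3 + 48\right) - 52 = 45 - 52 = -7$)
$\left(N{\left(-74,-92 \right)} + 2260\right) \left(45 W{\left(2 \right)} + \left(\left(12840 - 9545\right) + 14847\right)\right) = \left(-7 + 2260\right) \left(45 \left(-4\right) + \left(\left(12840 - 9545\right) + 14847\right)\right) = 2253 \left(-180 + \left(3295 + 14847\right)\right) = 2253 \left(-180 + 18142\right) = 2253 \cdot 17962 = 40468386$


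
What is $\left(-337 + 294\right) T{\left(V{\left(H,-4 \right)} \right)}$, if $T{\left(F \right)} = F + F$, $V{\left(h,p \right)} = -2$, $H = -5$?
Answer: $172$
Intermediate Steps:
$T{\left(F \right)} = 2 F$
$\left(-337 + 294\right) T{\left(V{\left(H,-4 \right)} \right)} = \left(-337 + 294\right) 2 \left(-2\right) = \left(-43\right) \left(-4\right) = 172$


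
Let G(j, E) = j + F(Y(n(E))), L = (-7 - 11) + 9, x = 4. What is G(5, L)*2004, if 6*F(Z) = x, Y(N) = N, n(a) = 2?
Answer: 11356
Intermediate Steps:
F(Z) = ⅔ (F(Z) = (⅙)*4 = ⅔)
L = -9 (L = -18 + 9 = -9)
G(j, E) = ⅔ + j (G(j, E) = j + ⅔ = ⅔ + j)
G(5, L)*2004 = (⅔ + 5)*2004 = (17/3)*2004 = 11356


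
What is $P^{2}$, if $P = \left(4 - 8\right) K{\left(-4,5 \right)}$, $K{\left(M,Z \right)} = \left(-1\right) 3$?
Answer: $144$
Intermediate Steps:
$K{\left(M,Z \right)} = -3$
$P = 12$ ($P = \left(4 - 8\right) \left(-3\right) = \left(-4\right) \left(-3\right) = 12$)
$P^{2} = 12^{2} = 144$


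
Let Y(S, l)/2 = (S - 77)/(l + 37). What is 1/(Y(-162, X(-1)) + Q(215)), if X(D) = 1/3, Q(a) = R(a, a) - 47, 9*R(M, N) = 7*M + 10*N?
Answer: 504/174539 ≈ 0.0028876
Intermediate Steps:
R(M, N) = 7*M/9 + 10*N/9 (R(M, N) = (7*M + 10*N)/9 = 7*M/9 + 10*N/9)
Q(a) = -47 + 17*a/9 (Q(a) = (7*a/9 + 10*a/9) - 47 = 17*a/9 - 47 = -47 + 17*a/9)
X(D) = ⅓
Y(S, l) = 2*(-77 + S)/(37 + l) (Y(S, l) = 2*((S - 77)/(l + 37)) = 2*((-77 + S)/(37 + l)) = 2*(-77 + S)/(37 + l))
1/(Y(-162, X(-1)) + Q(215)) = 1/(2*(-77 - 162)/(37 + ⅓) + (-47 + (17/9)*215)) = 1/(2*(-239)/(112/3) + (-47 + 3655/9)) = 1/(2*(3/112)*(-239) + 3232/9) = 1/(-717/56 + 3232/9) = 1/(174539/504) = 504/174539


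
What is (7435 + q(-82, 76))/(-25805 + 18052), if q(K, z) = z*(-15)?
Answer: -6295/7753 ≈ -0.81194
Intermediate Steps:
q(K, z) = -15*z
(7435 + q(-82, 76))/(-25805 + 18052) = (7435 - 15*76)/(-25805 + 18052) = (7435 - 1140)/(-7753) = 6295*(-1/7753) = -6295/7753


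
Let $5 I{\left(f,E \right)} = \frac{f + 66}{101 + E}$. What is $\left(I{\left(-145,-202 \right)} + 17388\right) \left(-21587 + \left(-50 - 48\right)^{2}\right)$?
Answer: $- \frac{105222950677}{505} \approx -2.0836 \cdot 10^{8}$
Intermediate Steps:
$I{\left(f,E \right)} = \frac{66 + f}{5 \left(101 + E\right)}$ ($I{\left(f,E \right)} = \frac{\left(f + 66\right) \frac{1}{101 + E}}{5} = \frac{\left(66 + f\right) \frac{1}{101 + E}}{5} = \frac{\frac{1}{101 + E} \left(66 + f\right)}{5} = \frac{66 + f}{5 \left(101 + E\right)}$)
$\left(I{\left(-145,-202 \right)} + 17388\right) \left(-21587 + \left(-50 - 48\right)^{2}\right) = \left(\frac{66 - 145}{5 \left(101 - 202\right)} + 17388\right) \left(-21587 + \left(-50 - 48\right)^{2}\right) = \left(\frac{1}{5} \frac{1}{-101} \left(-79\right) + 17388\right) \left(-21587 + \left(-98\right)^{2}\right) = \left(\frac{1}{5} \left(- \frac{1}{101}\right) \left(-79\right) + 17388\right) \left(-21587 + 9604\right) = \left(\frac{79}{505} + 17388\right) \left(-11983\right) = \frac{8781019}{505} \left(-11983\right) = - \frac{105222950677}{505}$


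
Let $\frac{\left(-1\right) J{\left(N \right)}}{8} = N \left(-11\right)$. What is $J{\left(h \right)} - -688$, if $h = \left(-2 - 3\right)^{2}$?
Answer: $2888$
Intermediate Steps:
$h = 25$ ($h = \left(-5\right)^{2} = 25$)
$J{\left(N \right)} = 88 N$ ($J{\left(N \right)} = - 8 N \left(-11\right) = - 8 \left(- 11 N\right) = 88 N$)
$J{\left(h \right)} - -688 = 88 \cdot 25 - -688 = 2200 + 688 = 2888$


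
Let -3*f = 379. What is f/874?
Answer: -379/2622 ≈ -0.14455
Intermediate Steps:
f = -379/3 (f = -⅓*379 = -379/3 ≈ -126.33)
f/874 = -379/3/874 = (1/874)*(-379/3) = -379/2622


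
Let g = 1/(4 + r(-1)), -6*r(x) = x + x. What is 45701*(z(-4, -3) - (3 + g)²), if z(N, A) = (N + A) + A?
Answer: -157851254/169 ≈ -9.3403e+5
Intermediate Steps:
r(x) = -x/3 (r(x) = -(x + x)/6 = -x/3)
z(N, A) = N + 2*A (z(N, A) = (A + N) + A = N + 2*A)
g = 3/13 (g = 1/(4 - ⅓*(-1)) = 1/(4 + ⅓) = 1/(13/3) = 3/13 ≈ 0.23077)
45701*(z(-4, -3) - (3 + g)²) = 45701*((-4 + 2*(-3)) - (3 + 3/13)²) = 45701*((-4 - 6) - (42/13)²) = 45701*(-10 - 1*1764/169) = 45701*(-10 - 1764/169) = 45701*(-3454/169) = -157851254/169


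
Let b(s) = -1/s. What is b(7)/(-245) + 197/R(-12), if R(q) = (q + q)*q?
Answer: 338143/493920 ≈ 0.68461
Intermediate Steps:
R(q) = 2*q² (R(q) = (2*q)*q = 2*q²)
b(7)/(-245) + 197/R(-12) = -1/7/(-245) + 197/((2*(-12)²)) = -1*⅐*(-1/245) + 197/((2*144)) = -⅐*(-1/245) + 197/288 = 1/1715 + 197*(1/288) = 1/1715 + 197/288 = 338143/493920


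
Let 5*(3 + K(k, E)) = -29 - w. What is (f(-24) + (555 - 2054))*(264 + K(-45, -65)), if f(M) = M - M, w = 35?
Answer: -1860259/5 ≈ -3.7205e+5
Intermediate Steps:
K(k, E) = -79/5 (K(k, E) = -3 + (-29 - 1*35)/5 = -3 + (-29 - 35)/5 = -3 + (⅕)*(-64) = -3 - 64/5 = -79/5)
f(M) = 0
(f(-24) + (555 - 2054))*(264 + K(-45, -65)) = (0 + (555 - 2054))*(264 - 79/5) = (0 - 1499)*(1241/5) = -1499*1241/5 = -1860259/5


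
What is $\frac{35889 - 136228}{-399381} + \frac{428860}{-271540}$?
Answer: $- \frac{7201624180}{5422395837} \approx -1.3281$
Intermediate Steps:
$\frac{35889 - 136228}{-399381} + \frac{428860}{-271540} = \left(35889 - 136228\right) \left(- \frac{1}{399381}\right) + 428860 \left(- \frac{1}{271540}\right) = \left(-100339\right) \left(- \frac{1}{399381}\right) - \frac{21443}{13577} = \frac{100339}{399381} - \frac{21443}{13577} = - \frac{7201624180}{5422395837}$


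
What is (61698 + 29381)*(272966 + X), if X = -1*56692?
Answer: 19698019646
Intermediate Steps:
X = -56692
(61698 + 29381)*(272966 + X) = (61698 + 29381)*(272966 - 56692) = 91079*216274 = 19698019646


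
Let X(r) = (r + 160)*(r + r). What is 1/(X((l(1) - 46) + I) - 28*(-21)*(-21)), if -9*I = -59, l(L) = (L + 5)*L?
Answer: -81/1685866 ≈ -4.8047e-5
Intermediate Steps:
l(L) = L*(5 + L) (l(L) = (5 + L)*L = L*(5 + L))
I = 59/9 (I = -⅑*(-59) = 59/9 ≈ 6.5556)
X(r) = 2*r*(160 + r) (X(r) = (160 + r)*(2*r) = 2*r*(160 + r))
1/(X((l(1) - 46) + I) - 28*(-21)*(-21)) = 1/(2*((1*(5 + 1) - 46) + 59/9)*(160 + ((1*(5 + 1) - 46) + 59/9)) - 28*(-21)*(-21)) = 1/(2*((1*6 - 46) + 59/9)*(160 + ((1*6 - 46) + 59/9)) + 588*(-21)) = 1/(2*((6 - 46) + 59/9)*(160 + ((6 - 46) + 59/9)) - 12348) = 1/(2*(-40 + 59/9)*(160 + (-40 + 59/9)) - 12348) = 1/(2*(-301/9)*(160 - 301/9) - 12348) = 1/(2*(-301/9)*(1139/9) - 12348) = 1/(-685678/81 - 12348) = 1/(-1685866/81) = -81/1685866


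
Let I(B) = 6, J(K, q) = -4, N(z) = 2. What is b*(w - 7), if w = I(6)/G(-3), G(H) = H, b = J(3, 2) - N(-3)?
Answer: 54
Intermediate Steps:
b = -6 (b = -4 - 1*2 = -4 - 2 = -6)
w = -2 (w = 6/(-3) = 6*(-⅓) = -2)
b*(w - 7) = -6*(-2 - 7) = -6*(-9) = 54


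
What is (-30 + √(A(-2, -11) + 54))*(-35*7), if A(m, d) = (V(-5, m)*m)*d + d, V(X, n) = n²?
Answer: 7350 - 245*√131 ≈ 4545.8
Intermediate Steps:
A(m, d) = d + d*m³ (A(m, d) = (m²*m)*d + d = m³*d + d = d*m³ + d = d + d*m³)
(-30 + √(A(-2, -11) + 54))*(-35*7) = (-30 + √(-11*(1 + (-2)³) + 54))*(-35*7) = (-30 + √(-11*(1 - 8) + 54))*(-245) = (-30 + √(-11*(-7) + 54))*(-245) = (-30 + √(77 + 54))*(-245) = (-30 + √131)*(-245) = 7350 - 245*√131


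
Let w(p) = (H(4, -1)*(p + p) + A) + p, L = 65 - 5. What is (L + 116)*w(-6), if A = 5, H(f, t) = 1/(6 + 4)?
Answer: -1936/5 ≈ -387.20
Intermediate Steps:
H(f, t) = 1/10
L = 60
w(p) = 5 + 6*p/5 (w(p) = ((p + p)/10 + 5) + p = ((2*p)/10 + 5) + p = (p/5 + 5) + p = (5 + p/5) + p = 5 + 6*p/5)
(L + 116)*w(-6) = (60 + 116)*(5 + (6/5)*(-6)) = 176*(5 - 36/5) = 176*(-11/5) = -1936/5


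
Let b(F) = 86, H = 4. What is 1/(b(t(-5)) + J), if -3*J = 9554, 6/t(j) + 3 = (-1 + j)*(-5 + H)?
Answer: -3/9296 ≈ -0.00032272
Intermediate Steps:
t(j) = 6/(-2 - j) (t(j) = 6/(-3 + (-1 + j)*(-5 + 4)) = 6/(-3 + (-1 + j)*(-1)) = 6/(-3 + (1 - j)) = 6/(-2 - j))
J = -9554/3 (J = -1/3*9554 = -9554/3 ≈ -3184.7)
1/(b(t(-5)) + J) = 1/(86 - 9554/3) = 1/(-9296/3) = -3/9296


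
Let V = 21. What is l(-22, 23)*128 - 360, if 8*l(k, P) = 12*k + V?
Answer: -4248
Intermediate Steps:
l(k, P) = 21/8 + 3*k/2 (l(k, P) = (12*k + 21)/8 = (21 + 12*k)/8 = 21/8 + 3*k/2)
l(-22, 23)*128 - 360 = (21/8 + (3/2)*(-22))*128 - 360 = (21/8 - 33)*128 - 360 = -243/8*128 - 360 = -3888 - 360 = -4248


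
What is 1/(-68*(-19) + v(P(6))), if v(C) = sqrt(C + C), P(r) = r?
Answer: 323/417313 - sqrt(3)/834626 ≈ 0.00077192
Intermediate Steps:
v(C) = sqrt(2)*sqrt(C) (v(C) = sqrt(2*C) = sqrt(2)*sqrt(C))
1/(-68*(-19) + v(P(6))) = 1/(-68*(-19) + sqrt(2)*sqrt(6)) = 1/(1292 + 2*sqrt(3))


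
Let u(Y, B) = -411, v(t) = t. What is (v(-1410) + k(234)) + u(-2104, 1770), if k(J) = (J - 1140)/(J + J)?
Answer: -142189/78 ≈ -1822.9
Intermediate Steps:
k(J) = (-1140 + J)/(2*J) (k(J) = (-1140 + J)/((2*J)) = (-1140 + J)*(1/(2*J)) = (-1140 + J)/(2*J))
(v(-1410) + k(234)) + u(-2104, 1770) = (-1410 + (1/2)*(-1140 + 234)/234) - 411 = (-1410 + (1/2)*(1/234)*(-906)) - 411 = (-1410 - 151/78) - 411 = -110131/78 - 411 = -142189/78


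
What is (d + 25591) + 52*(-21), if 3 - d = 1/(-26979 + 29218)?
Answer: 54859977/2239 ≈ 24502.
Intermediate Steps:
d = 6716/2239 (d = 3 - 1/(-26979 + 29218) = 3 - 1/2239 = 6716/2239 ≈ 2.9996)
(d + 25591) + 52*(-21) = (6716/2239 + 25591) + 52*(-21) = 57304965/2239 - 1092 = 54859977/2239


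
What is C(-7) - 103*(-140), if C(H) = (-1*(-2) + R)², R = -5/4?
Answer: 230729/16 ≈ 14421.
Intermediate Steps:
R = -5/4 (R = -5*¼ = -5/4 ≈ -1.2500)
C(H) = 9/16 (C(H) = (-1*(-2) - 5/4)² = (2 - 5/4)² = (¾)² = 9/16)
C(-7) - 103*(-140) = 9/16 - 103*(-140) = 9/16 + 14420 = 230729/16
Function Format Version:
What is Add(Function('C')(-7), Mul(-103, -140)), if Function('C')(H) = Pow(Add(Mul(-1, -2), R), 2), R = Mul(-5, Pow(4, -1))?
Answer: Rational(230729, 16) ≈ 14421.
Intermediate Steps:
R = Rational(-5, 4) (R = Mul(-5, Rational(1, 4)) = Rational(-5, 4) ≈ -1.2500)
Function('C')(H) = Rational(9, 16) (Function('C')(H) = Pow(Add(Mul(-1, -2), Rational(-5, 4)), 2) = Pow(Add(2, Rational(-5, 4)), 2) = Pow(Rational(3, 4), 2) = Rational(9, 16))
Add(Function('C')(-7), Mul(-103, -140)) = Add(Rational(9, 16), Mul(-103, -140)) = Add(Rational(9, 16), 14420) = Rational(230729, 16)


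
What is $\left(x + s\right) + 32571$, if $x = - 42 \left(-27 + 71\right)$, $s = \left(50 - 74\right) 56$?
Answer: $29379$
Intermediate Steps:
$s = -1344$ ($s = \left(-24\right) 56 = -1344$)
$x = -1848$ ($x = \left(-42\right) 44 = -1848$)
$\left(x + s\right) + 32571 = \left(-1848 - 1344\right) + 32571 = -3192 + 32571 = 29379$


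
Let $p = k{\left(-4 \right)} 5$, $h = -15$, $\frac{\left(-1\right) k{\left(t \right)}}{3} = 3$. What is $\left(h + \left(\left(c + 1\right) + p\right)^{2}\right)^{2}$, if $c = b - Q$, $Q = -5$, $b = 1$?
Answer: $2042041$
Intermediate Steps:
$k{\left(t \right)} = -9$ ($k{\left(t \right)} = \left(-3\right) 3 = -9$)
$p = -45$ ($p = \left(-9\right) 5 = -45$)
$c = 6$ ($c = 1 - -5 = 1 + 5 = 6$)
$\left(h + \left(\left(c + 1\right) + p\right)^{2}\right)^{2} = \left(-15 + \left(\left(6 + 1\right) - 45\right)^{2}\right)^{2} = \left(-15 + \left(7 - 45\right)^{2}\right)^{2} = \left(-15 + \left(-38\right)^{2}\right)^{2} = \left(-15 + 1444\right)^{2} = 1429^{2} = 2042041$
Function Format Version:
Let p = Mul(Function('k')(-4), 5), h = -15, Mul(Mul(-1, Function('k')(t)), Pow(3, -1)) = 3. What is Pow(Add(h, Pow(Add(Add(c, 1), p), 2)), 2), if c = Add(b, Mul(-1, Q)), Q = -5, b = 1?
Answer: 2042041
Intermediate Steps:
Function('k')(t) = -9 (Function('k')(t) = Mul(-3, 3) = -9)
p = -45 (p = Mul(-9, 5) = -45)
c = 6 (c = Add(1, Mul(-1, -5)) = Add(1, 5) = 6)
Pow(Add(h, Pow(Add(Add(c, 1), p), 2)), 2) = Pow(Add(-15, Pow(Add(Add(6, 1), -45), 2)), 2) = Pow(Add(-15, Pow(Add(7, -45), 2)), 2) = Pow(Add(-15, Pow(-38, 2)), 2) = Pow(Add(-15, 1444), 2) = Pow(1429, 2) = 2042041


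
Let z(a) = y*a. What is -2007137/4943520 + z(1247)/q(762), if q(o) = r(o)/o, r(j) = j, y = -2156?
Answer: -13290813719777/4943520 ≈ -2.6885e+6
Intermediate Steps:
z(a) = -2156*a
q(o) = 1 (q(o) = o/o = 1)
-2007137/4943520 + z(1247)/q(762) = -2007137/4943520 - 2156*1247/1 = -2007137*1/4943520 - 2688532*1 = -2007137/4943520 - 2688532 = -13290813719777/4943520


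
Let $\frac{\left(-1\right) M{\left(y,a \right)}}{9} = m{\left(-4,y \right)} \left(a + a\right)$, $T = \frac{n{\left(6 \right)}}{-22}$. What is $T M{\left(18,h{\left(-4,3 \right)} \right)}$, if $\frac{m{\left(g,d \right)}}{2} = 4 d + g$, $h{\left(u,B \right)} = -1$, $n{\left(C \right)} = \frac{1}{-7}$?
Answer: $\frac{1224}{77} \approx 15.896$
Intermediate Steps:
$n{\left(C \right)} = - \frac{1}{7}$
$m{\left(g,d \right)} = 2 g + 8 d$ ($m{\left(g,d \right)} = 2 \left(4 d + g\right) = 2 \left(g + 4 d\right) = 2 g + 8 d$)
$T = \frac{1}{154}$ ($T = - \frac{1}{7 \left(-22\right)} = \left(- \frac{1}{7}\right) \left(- \frac{1}{22}\right) = \frac{1}{154} \approx 0.0064935$)
$M{\left(y,a \right)} = - 18 a \left(-8 + 8 y\right)$ ($M{\left(y,a \right)} = - 9 \left(2 \left(-4\right) + 8 y\right) \left(a + a\right) = - 9 \left(-8 + 8 y\right) 2 a = - 9 \cdot 2 a \left(-8 + 8 y\right) = - 18 a \left(-8 + 8 y\right)$)
$T M{\left(18,h{\left(-4,3 \right)} \right)} = \frac{144 \left(-1\right) \left(1 - 18\right)}{154} = \frac{144 \left(-1\right) \left(-17\right)}{154} = \frac{1}{154} \cdot 2448 = \frac{1224}{77}$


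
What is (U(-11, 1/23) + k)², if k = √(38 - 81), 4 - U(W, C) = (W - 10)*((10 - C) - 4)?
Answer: 8792214/529 + 5938*I*√43/23 ≈ 16620.0 + 1693.0*I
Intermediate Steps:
U(W, C) = 4 - (-10 + W)*(6 - C) (U(W, C) = 4 - (W - 10)*((10 - C) - 4) = 4 - (-10 + W)*(6 - C))
k = I*√43 (k = √(-43) = I*√43 ≈ 6.5574*I)
(U(-11, 1/23) + k)² = ((64 - 10/23 - 6*(-11) - 11/23) + I*√43)² = ((64 - 10*1/23 + 66 + (1/23)*(-11)) + I*√43)² = ((64 - 10/23 + 66 - 11/23) + I*√43)² = (2969/23 + I*√43)²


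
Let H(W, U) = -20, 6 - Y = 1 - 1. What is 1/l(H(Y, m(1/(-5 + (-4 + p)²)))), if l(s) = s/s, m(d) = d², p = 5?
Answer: 1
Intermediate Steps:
Y = 6 (Y = 6 - (1 - 1) = 6 - 1*0 = 6 + 0 = 6)
l(s) = 1
1/l(H(Y, m(1/(-5 + (-4 + p)²)))) = 1/1 = 1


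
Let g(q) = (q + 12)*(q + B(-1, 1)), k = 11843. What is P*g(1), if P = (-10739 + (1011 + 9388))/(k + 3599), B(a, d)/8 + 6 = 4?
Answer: 33150/7721 ≈ 4.2935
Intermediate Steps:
B(a, d) = -16 (B(a, d) = -48 + 8*4 = -48 + 32 = -16)
g(q) = (-16 + q)*(12 + q) (g(q) = (q + 12)*(q - 16) = (12 + q)*(-16 + q) = (-16 + q)*(12 + q))
P = -170/7721 (P = (-10739 + (1011 + 9388))/(11843 + 3599) = (-10739 + 10399)/15442 = -340*1/15442 = -170/7721 ≈ -0.022018)
P*g(1) = -170*(-192 + 1² - 4*1)/7721 = -170*(-192 + 1 - 4)/7721 = -170/7721*(-195) = 33150/7721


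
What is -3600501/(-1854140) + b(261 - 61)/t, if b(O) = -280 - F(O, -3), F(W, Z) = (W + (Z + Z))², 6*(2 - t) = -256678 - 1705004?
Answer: 1106878629209/606209218860 ≈ 1.8259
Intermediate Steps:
t = 326949 (t = 2 - (-256678 - 1705004)/6 = 2 - ⅙*(-1961682) = 2 + 326947 = 326949)
F(W, Z) = (W + 2*Z)²
b(O) = -280 - (-6 + O)² (b(O) = -280 - (O + 2*(-3))² = -280 - (O - 6)² = -280 - (-6 + O)²)
-3600501/(-1854140) + b(261 - 61)/t = -3600501/(-1854140) + (-280 - (-6 + (261 - 61))²)/326949 = -3600501*(-1/1854140) + (-280 - (-6 + 200)²)*(1/326949) = 3600501/1854140 + (-280 - 1*194²)*(1/326949) = 3600501/1854140 + (-280 - 1*37636)*(1/326949) = 3600501/1854140 + (-280 - 37636)*(1/326949) = 3600501/1854140 - 37916*1/326949 = 3600501/1854140 - 37916/326949 = 1106878629209/606209218860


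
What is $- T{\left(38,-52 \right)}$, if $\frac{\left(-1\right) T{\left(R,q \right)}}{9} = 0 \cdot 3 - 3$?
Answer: $-27$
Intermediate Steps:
$T{\left(R,q \right)} = 27$ ($T{\left(R,q \right)} = - 9 \left(0 \cdot 3 - 3\right) = - 9 \left(0 - 3\right) = \left(-9\right) \left(-3\right) = 27$)
$- T{\left(38,-52 \right)} = \left(-1\right) 27 = -27$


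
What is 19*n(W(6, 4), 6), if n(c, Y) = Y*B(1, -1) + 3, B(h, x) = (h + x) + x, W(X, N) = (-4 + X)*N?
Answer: -57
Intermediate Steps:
W(X, N) = N*(-4 + X)
B(h, x) = h + 2*x
n(c, Y) = 3 - Y (n(c, Y) = Y*(1 + 2*(-1)) + 3 = Y*(1 - 2) + 3 = Y*(-1) + 3 = -Y + 3 = 3 - Y)
19*n(W(6, 4), 6) = 19*(3 - 1*6) = 19*(3 - 6) = 19*(-3) = -57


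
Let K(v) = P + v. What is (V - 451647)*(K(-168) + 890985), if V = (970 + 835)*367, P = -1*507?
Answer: 187666664280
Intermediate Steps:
P = -507
K(v) = -507 + v
V = 662435 (V = 1805*367 = 662435)
(V - 451647)*(K(-168) + 890985) = (662435 - 451647)*((-507 - 168) + 890985) = 210788*(-675 + 890985) = 210788*890310 = 187666664280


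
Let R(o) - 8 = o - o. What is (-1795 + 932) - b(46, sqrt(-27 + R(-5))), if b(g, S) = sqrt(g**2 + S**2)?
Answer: -863 - 3*sqrt(233) ≈ -908.79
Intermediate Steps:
R(o) = 8 (R(o) = 8 + (o - o) = 8 + 0 = 8)
b(g, S) = sqrt(S**2 + g**2)
(-1795 + 932) - b(46, sqrt(-27 + R(-5))) = (-1795 + 932) - sqrt((sqrt(-27 + 8))**2 + 46**2) = -863 - sqrt((sqrt(-19))**2 + 2116) = -863 - sqrt((I*sqrt(19))**2 + 2116) = -863 - sqrt(-19 + 2116) = -863 - sqrt(2097) = -863 - 3*sqrt(233)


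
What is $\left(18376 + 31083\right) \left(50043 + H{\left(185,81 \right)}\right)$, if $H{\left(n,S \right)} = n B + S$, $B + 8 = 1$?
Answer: $2415033511$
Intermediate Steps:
$B = -7$ ($B = -8 + 1 = -7$)
$H{\left(n,S \right)} = S - 7 n$ ($H{\left(n,S \right)} = n \left(-7\right) + S = - 7 n + S = S - 7 n$)
$\left(18376 + 31083\right) \left(50043 + H{\left(185,81 \right)}\right) = \left(18376 + 31083\right) \left(50043 + \left(81 - 1295\right)\right) = 49459 \left(50043 + \left(81 - 1295\right)\right) = 49459 \left(50043 - 1214\right) = 49459 \cdot 48829 = 2415033511$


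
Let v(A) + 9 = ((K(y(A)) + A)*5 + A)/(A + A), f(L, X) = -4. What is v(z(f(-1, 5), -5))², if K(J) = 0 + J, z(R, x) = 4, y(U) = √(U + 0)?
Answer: 361/16 ≈ 22.563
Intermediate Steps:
y(U) = √U
K(J) = J
v(A) = -9 + (5*√A + 6*A)/(2*A) (v(A) = -9 + ((√A + A)*5 + A)/(A + A) = -9 + ((A + √A)*5 + A)/((2*A)) = -9 + ((5*A + 5*√A) + A)*(1/(2*A)) = -9 + (5*√A + 6*A)*(1/(2*A)) = -9 + (5*√A + 6*A)/(2*A))
v(z(f(-1, 5), -5))² = (-6 + 5/(2*√4))² = (-6 + (5/2)*(½))² = (-6 + 5/4)² = (-19/4)² = 361/16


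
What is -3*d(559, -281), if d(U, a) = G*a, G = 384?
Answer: 323712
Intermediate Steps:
d(U, a) = 384*a
-3*d(559, -281) = -1152*(-281) = -3*(-107904) = 323712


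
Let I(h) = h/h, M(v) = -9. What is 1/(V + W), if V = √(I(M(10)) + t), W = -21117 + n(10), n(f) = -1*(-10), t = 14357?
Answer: -21107/445491091 - √14358/445491091 ≈ -4.7648e-5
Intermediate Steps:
I(h) = 1
n(f) = 10
W = -21107 (W = -21117 + 10 = -21107)
V = √14358 (V = √(1 + 14357) = √14358 ≈ 119.82)
1/(V + W) = 1/(√14358 - 21107) = 1/(-21107 + √14358)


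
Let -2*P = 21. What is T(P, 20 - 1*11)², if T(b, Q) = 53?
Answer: 2809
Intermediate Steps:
P = -21/2 (P = -½*21 = -21/2 ≈ -10.500)
T(P, 20 - 1*11)² = 53² = 2809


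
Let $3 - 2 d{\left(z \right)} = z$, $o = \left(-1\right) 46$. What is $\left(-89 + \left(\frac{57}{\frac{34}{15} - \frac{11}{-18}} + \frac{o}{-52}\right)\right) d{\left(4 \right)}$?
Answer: $\frac{459989}{13468} \approx 34.154$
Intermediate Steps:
$o = -46$
$d{\left(z \right)} = \frac{3}{2} - \frac{z}{2}$
$\left(-89 + \left(\frac{57}{\frac{34}{15} - \frac{11}{-18}} + \frac{o}{-52}\right)\right) d{\left(4 \right)} = \left(-89 - \left(- \frac{23}{26} - \frac{57}{\frac{34}{15} - \frac{11}{-18}}\right)\right) \left(\frac{3}{2} - 2\right) = \left(-89 - \left(- \frac{23}{26} - \frac{57}{34 \cdot \frac{1}{15} - - \frac{11}{18}}\right)\right) \left(\frac{3}{2} - 2\right) = \left(-89 + \left(\frac{57}{\frac{34}{15} + \frac{11}{18}} + \frac{23}{26}\right)\right) \left(- \frac{1}{2}\right) = \left(-89 + \left(\frac{57}{\frac{259}{90}} + \frac{23}{26}\right)\right) \left(- \frac{1}{2}\right) = \left(-89 + \left(57 \cdot \frac{90}{259} + \frac{23}{26}\right)\right) \left(- \frac{1}{2}\right) = \left(-89 + \left(\frac{5130}{259} + \frac{23}{26}\right)\right) \left(- \frac{1}{2}\right) = \left(-89 + \frac{139337}{6734}\right) \left(- \frac{1}{2}\right) = \left(- \frac{459989}{6734}\right) \left(- \frac{1}{2}\right) = \frac{459989}{13468}$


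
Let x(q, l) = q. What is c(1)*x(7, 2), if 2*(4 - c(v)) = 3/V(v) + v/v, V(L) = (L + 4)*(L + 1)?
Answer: 469/20 ≈ 23.450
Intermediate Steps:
V(L) = (1 + L)*(4 + L) (V(L) = (4 + L)*(1 + L) = (1 + L)*(4 + L))
c(v) = 7/2 - 3/(2*(4 + v**2 + 5*v)) (c(v) = 4 - (3/(4 + v**2 + 5*v) + v/v)/2 = 4 - (3/(4 + v**2 + 5*v) + 1)/2 = 4 - (1 + 3/(4 + v**2 + 5*v))/2 = 4 + (-1/2 - 3/(2*(4 + v**2 + 5*v))) = 7/2 - 3/(2*(4 + v**2 + 5*v)))
c(1)*x(7, 2) = ((25 + 7*1**2 + 35*1)/(2*(4 + 1**2 + 5*1)))*7 = ((25 + 7*1 + 35)/(2*(4 + 1 + 5)))*7 = ((1/2)*(25 + 7 + 35)/10)*7 = ((1/2)*(1/10)*67)*7 = (67/20)*7 = 469/20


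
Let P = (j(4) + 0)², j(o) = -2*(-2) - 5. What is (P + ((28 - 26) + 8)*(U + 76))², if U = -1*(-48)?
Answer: 1540081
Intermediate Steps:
j(o) = -1 (j(o) = 4 - 5 = -1)
U = 48
P = 1 (P = (-1 + 0)² = (-1)² = 1)
(P + ((28 - 26) + 8)*(U + 76))² = (1 + ((28 - 26) + 8)*(48 + 76))² = (1 + (2 + 8)*124)² = (1 + 10*124)² = (1 + 1240)² = 1241² = 1540081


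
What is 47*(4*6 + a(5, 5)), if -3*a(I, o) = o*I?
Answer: 2209/3 ≈ 736.33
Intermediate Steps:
a(I, o) = -I*o/3 (a(I, o) = -o*I/3 = -I*o/3)
47*(4*6 + a(5, 5)) = 47*(4*6 - 1/3*5*5) = 47*(24 - 25/3) = 47*(47/3) = 2209/3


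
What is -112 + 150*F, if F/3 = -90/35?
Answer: -8884/7 ≈ -1269.1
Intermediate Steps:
F = -54/7 (F = 3*(-90/35) = 3*(-90*1/35) = 3*(-18/7) = -54/7 ≈ -7.7143)
-112 + 150*F = -112 + 150*(-54/7) = -112 - 8100/7 = -8884/7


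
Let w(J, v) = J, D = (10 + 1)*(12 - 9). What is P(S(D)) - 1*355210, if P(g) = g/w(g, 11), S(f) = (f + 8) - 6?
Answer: -355209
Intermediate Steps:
D = 33 (D = 11*3 = 33)
S(f) = 2 + f (S(f) = (8 + f) - 6 = 2 + f)
P(g) = 1 (P(g) = g/g = 1)
P(S(D)) - 1*355210 = 1 - 1*355210 = 1 - 355210 = -355209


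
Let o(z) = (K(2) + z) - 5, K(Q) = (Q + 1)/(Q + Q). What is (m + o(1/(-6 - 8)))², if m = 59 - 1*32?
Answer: 403225/784 ≈ 514.32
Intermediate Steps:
K(Q) = (1 + Q)/(2*Q) (K(Q) = (1 + Q)/((2*Q)) = (1 + Q)*(1/(2*Q)) = (1 + Q)/(2*Q))
o(z) = -17/4 + z (o(z) = ((½)*(1 + 2)/2 + z) - 5 = ((½)*(½)*3 + z) - 5 = (¾ + z) - 5 = -17/4 + z)
m = 27 (m = 59 - 32 = 27)
(m + o(1/(-6 - 8)))² = (27 + (-17/4 + 1/(-6 - 8)))² = (27 + (-17/4 + 1/(-14)))² = (27 + (-17/4 - 1/14))² = (27 - 121/28)² = (635/28)² = 403225/784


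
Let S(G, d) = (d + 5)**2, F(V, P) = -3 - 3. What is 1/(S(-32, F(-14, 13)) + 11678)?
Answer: 1/11679 ≈ 8.5624e-5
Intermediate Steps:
F(V, P) = -6
S(G, d) = (5 + d)**2
1/(S(-32, F(-14, 13)) + 11678) = 1/((5 - 6)**2 + 11678) = 1/((-1)**2 + 11678) = 1/(1 + 11678) = 1/11679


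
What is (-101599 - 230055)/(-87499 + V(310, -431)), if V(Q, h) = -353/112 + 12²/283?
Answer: 10512105184/2773452075 ≈ 3.7903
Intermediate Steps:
V(Q, h) = -83771/31696 (V(Q, h) = -353*1/112 + 144*(1/283) = -353/112 + 144/283 = -83771/31696)
(-101599 - 230055)/(-87499 + V(310, -431)) = (-101599 - 230055)/(-87499 - 83771/31696) = -331654/(-2773452075/31696) = -331654*(-31696/2773452075) = 10512105184/2773452075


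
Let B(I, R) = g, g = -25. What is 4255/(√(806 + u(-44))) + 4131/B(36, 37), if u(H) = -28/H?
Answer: -4131/25 + 4255*√97603/8873 ≈ -15.423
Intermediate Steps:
B(I, R) = -25
4255/(√(806 + u(-44))) + 4131/B(36, 37) = 4255/(√(806 - 28/(-44))) + 4131/(-25) = 4255/(√(806 - 28*(-1/44))) + 4131*(-1/25) = 4255/(√(806 + 7/11)) - 4131/25 = 4255/(√(8873/11)) - 4131/25 = 4255/((√97603/11)) - 4131/25 = 4255*(√97603/8873) - 4131/25 = 4255*√97603/8873 - 4131/25 = -4131/25 + 4255*√97603/8873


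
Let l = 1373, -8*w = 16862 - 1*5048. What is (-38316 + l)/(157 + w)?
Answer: 147772/5279 ≈ 27.992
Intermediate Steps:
w = -5907/4 (w = -(16862 - 1*5048)/8 = -(16862 - 5048)/8 = -⅛*11814 = -5907/4 ≈ -1476.8)
(-38316 + l)/(157 + w) = (-38316 + 1373)/(157 - 5907/4) = -36943/(-5279/4) = -36943*(-4/5279) = 147772/5279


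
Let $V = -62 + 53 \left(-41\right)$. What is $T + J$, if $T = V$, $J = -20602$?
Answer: $-22837$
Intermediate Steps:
$V = -2235$ ($V = -62 - 2173 = -2235$)
$T = -2235$
$T + J = -2235 - 20602 = -22837$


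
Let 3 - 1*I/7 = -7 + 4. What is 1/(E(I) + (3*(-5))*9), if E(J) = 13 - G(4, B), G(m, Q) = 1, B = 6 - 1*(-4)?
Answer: -1/123 ≈ -0.0081301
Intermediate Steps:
I = 42 (I = 21 - 7*(-7 + 4) = 21 - 7*(-3) = 21 + 21 = 42)
B = 10 (B = 6 + 4 = 10)
E(J) = 12 (E(J) = 13 - 1*1 = 13 - 1 = 12)
1/(E(I) + (3*(-5))*9) = 1/(12 + (3*(-5))*9) = 1/(12 - 15*9) = 1/(12 - 135) = 1/(-123) = -1/123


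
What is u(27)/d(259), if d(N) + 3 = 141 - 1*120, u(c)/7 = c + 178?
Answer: 1435/18 ≈ 79.722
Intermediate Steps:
u(c) = 1246 + 7*c (u(c) = 7*(c + 178) = 7*(178 + c) = 1246 + 7*c)
d(N) = 18 (d(N) = -3 + (141 - 1*120) = -3 + (141 - 120) = -3 + 21 = 18)
u(27)/d(259) = (1246 + 7*27)/18 = (1246 + 189)*(1/18) = 1435*(1/18) = 1435/18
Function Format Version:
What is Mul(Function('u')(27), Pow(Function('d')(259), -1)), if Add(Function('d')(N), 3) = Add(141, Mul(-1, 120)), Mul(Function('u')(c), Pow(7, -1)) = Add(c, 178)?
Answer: Rational(1435, 18) ≈ 79.722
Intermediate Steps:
Function('u')(c) = Add(1246, Mul(7, c)) (Function('u')(c) = Mul(7, Add(c, 178)) = Mul(7, Add(178, c)) = Add(1246, Mul(7, c)))
Function('d')(N) = 18 (Function('d')(N) = Add(-3, Add(141, Mul(-1, 120))) = Add(-3, Add(141, -120)) = Add(-3, 21) = 18)
Mul(Function('u')(27), Pow(Function('d')(259), -1)) = Mul(Add(1246, Mul(7, 27)), Pow(18, -1)) = Mul(Add(1246, 189), Rational(1, 18)) = Mul(1435, Rational(1, 18)) = Rational(1435, 18)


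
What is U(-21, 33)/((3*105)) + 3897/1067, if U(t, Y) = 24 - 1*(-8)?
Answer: 1261699/336105 ≈ 3.7539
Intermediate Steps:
U(t, Y) = 32 (U(t, Y) = 24 + 8 = 32)
U(-21, 33)/((3*105)) + 3897/1067 = 32/((3*105)) + 3897/1067 = 32/315 + 3897*(1/1067) = 32*(1/315) + 3897/1067 = 32/315 + 3897/1067 = 1261699/336105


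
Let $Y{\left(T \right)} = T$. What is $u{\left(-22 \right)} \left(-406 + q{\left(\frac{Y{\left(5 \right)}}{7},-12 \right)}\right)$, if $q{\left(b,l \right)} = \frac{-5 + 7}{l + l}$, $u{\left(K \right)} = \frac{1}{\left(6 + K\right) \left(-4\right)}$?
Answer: $- \frac{4873}{768} \approx -6.3451$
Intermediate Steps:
$u{\left(K \right)} = \frac{1}{-24 - 4 K}$
$q{\left(b,l \right)} = \frac{1}{l}$ ($q{\left(b,l \right)} = \frac{2}{2 l} = 2 \frac{1}{2 l} = \frac{1}{l}$)
$u{\left(-22 \right)} \left(-406 + q{\left(\frac{Y{\left(5 \right)}}{7},-12 \right)}\right) = - \frac{1}{24 + 4 \left(-22\right)} \left(-406 + \frac{1}{-12}\right) = - \frac{1}{24 - 88} \left(-406 - \frac{1}{12}\right) = - \frac{1}{-64} \left(- \frac{4873}{12}\right) = \left(-1\right) \left(- \frac{1}{64}\right) \left(- \frac{4873}{12}\right) = \frac{1}{64} \left(- \frac{4873}{12}\right) = - \frac{4873}{768}$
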